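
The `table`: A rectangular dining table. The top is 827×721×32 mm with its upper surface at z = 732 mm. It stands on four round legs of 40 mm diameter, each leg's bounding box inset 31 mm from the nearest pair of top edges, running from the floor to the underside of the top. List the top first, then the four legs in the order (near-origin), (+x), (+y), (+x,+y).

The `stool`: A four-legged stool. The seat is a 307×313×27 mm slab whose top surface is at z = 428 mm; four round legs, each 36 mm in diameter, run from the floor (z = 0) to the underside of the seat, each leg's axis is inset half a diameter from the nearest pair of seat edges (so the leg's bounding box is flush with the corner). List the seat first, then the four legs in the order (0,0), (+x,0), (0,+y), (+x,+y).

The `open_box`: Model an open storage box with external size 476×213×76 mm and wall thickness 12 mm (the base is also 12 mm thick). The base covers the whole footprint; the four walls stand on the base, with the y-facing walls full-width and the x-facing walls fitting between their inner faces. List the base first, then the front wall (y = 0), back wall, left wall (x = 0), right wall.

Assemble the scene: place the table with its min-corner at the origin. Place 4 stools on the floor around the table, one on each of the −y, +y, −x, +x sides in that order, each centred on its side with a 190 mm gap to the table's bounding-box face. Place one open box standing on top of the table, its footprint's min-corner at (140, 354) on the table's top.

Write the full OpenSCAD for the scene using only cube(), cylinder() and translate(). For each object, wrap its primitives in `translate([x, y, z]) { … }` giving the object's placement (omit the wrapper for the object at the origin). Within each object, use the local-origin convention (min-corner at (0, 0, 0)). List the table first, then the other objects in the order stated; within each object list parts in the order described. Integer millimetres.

translate([0, 0, 700]) cube([827, 721, 32]);
translate([51, 51, 0]) cylinder(h = 700, r = 20);
translate([776, 51, 0]) cylinder(h = 700, r = 20);
translate([51, 670, 0]) cylinder(h = 700, r = 20);
translate([776, 670, 0]) cylinder(h = 700, r = 20);
translate([260, -503, 0]) {
  translate([0, 0, 401]) cube([307, 313, 27]);
  translate([18, 18, 0]) cylinder(h = 401, r = 18);
  translate([289, 18, 0]) cylinder(h = 401, r = 18);
  translate([18, 295, 0]) cylinder(h = 401, r = 18);
  translate([289, 295, 0]) cylinder(h = 401, r = 18);
}
translate([260, 911, 0]) {
  translate([0, 0, 401]) cube([307, 313, 27]);
  translate([18, 18, 0]) cylinder(h = 401, r = 18);
  translate([289, 18, 0]) cylinder(h = 401, r = 18);
  translate([18, 295, 0]) cylinder(h = 401, r = 18);
  translate([289, 295, 0]) cylinder(h = 401, r = 18);
}
translate([-497, 204, 0]) {
  translate([0, 0, 401]) cube([307, 313, 27]);
  translate([18, 18, 0]) cylinder(h = 401, r = 18);
  translate([289, 18, 0]) cylinder(h = 401, r = 18);
  translate([18, 295, 0]) cylinder(h = 401, r = 18);
  translate([289, 295, 0]) cylinder(h = 401, r = 18);
}
translate([1017, 204, 0]) {
  translate([0, 0, 401]) cube([307, 313, 27]);
  translate([18, 18, 0]) cylinder(h = 401, r = 18);
  translate([289, 18, 0]) cylinder(h = 401, r = 18);
  translate([18, 295, 0]) cylinder(h = 401, r = 18);
  translate([289, 295, 0]) cylinder(h = 401, r = 18);
}
translate([140, 354, 732]) {
  cube([476, 213, 12]);
  translate([0, 0, 12]) cube([476, 12, 64]);
  translate([0, 201, 12]) cube([476, 12, 64]);
  translate([0, 12, 12]) cube([12, 189, 64]);
  translate([464, 12, 12]) cube([12, 189, 64]);
}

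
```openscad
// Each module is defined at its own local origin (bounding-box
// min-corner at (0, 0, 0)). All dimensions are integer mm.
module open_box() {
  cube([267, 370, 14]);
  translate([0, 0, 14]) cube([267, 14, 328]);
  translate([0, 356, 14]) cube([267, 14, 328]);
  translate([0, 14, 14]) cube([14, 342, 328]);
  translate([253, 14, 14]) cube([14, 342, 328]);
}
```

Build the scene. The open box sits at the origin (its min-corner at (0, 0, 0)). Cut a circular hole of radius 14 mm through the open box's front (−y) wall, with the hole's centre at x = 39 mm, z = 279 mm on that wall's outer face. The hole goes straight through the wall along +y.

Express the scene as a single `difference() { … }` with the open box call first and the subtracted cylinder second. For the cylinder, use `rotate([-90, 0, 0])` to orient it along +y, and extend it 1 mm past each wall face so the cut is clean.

difference() {
  open_box();
  translate([39, -1, 279]) rotate([-90, 0, 0]) cylinder(h = 16, r = 14);
}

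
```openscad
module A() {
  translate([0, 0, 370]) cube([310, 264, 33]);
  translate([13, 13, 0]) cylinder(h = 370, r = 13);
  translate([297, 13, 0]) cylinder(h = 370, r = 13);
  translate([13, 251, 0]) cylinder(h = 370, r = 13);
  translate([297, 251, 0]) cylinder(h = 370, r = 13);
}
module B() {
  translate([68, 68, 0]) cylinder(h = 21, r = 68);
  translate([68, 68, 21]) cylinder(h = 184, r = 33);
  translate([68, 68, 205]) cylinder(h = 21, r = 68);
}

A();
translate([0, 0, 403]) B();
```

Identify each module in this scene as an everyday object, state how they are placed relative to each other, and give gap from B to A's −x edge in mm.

The spool's min-x is at 0; the stool's min-x is 0; gap = 0 mm.

A is a stool. B is a spool. The spool is on top of the stool. The gap from the spool to the stool's −x edge is 0 mm.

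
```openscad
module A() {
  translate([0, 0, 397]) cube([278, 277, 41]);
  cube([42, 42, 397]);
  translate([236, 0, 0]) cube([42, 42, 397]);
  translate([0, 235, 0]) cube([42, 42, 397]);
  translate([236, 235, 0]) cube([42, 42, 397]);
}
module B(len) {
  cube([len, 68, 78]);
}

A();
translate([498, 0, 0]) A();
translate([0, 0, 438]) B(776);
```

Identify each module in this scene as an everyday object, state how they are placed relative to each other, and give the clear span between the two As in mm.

A is a stool. B is a beam. A beam spans the tops of two stools. The clear span between the two stools is 220 mm.

Second stool starts at x = 498; first ends at x = 278; clear span = 498 − 278 = 220 mm.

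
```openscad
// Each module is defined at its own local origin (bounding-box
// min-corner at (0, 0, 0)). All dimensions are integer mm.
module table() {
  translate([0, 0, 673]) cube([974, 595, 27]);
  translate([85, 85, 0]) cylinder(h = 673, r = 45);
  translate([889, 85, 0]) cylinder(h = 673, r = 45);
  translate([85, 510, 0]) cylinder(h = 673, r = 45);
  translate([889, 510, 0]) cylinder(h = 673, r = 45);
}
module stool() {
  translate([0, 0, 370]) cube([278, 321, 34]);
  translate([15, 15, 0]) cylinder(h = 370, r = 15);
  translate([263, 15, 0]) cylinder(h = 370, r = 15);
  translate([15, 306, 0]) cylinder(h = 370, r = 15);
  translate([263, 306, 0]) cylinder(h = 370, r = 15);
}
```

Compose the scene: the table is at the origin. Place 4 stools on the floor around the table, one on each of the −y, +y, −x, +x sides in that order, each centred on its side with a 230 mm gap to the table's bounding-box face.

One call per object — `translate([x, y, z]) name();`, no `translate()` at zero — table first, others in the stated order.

table();
translate([348, -551, 0]) stool();
translate([348, 825, 0]) stool();
translate([-508, 137, 0]) stool();
translate([1204, 137, 0]) stool();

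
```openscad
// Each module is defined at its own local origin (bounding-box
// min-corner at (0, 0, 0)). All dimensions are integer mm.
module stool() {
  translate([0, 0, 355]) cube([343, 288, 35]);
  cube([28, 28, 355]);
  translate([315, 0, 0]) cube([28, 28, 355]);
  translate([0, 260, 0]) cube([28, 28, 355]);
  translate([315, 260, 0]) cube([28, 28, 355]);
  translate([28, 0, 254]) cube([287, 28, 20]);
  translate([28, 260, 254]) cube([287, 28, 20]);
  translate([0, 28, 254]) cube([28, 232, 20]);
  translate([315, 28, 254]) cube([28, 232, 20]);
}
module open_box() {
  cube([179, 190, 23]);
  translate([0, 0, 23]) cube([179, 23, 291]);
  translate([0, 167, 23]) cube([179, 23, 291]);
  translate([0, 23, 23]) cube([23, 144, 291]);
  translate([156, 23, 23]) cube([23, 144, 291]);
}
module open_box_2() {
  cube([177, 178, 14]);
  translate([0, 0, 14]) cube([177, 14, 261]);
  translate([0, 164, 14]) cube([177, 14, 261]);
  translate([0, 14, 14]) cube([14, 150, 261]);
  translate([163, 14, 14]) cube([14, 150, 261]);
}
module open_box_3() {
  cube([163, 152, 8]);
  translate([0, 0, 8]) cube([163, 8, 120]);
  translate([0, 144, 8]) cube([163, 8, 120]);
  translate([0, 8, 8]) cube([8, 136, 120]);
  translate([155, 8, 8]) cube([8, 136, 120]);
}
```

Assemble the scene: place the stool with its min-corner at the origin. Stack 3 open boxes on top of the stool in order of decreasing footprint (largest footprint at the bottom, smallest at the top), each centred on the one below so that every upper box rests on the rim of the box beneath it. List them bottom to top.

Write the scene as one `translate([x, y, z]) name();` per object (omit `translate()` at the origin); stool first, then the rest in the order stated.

stool();
translate([82, 49, 390]) open_box();
translate([83, 55, 704]) open_box_2();
translate([90, 68, 979]) open_box_3();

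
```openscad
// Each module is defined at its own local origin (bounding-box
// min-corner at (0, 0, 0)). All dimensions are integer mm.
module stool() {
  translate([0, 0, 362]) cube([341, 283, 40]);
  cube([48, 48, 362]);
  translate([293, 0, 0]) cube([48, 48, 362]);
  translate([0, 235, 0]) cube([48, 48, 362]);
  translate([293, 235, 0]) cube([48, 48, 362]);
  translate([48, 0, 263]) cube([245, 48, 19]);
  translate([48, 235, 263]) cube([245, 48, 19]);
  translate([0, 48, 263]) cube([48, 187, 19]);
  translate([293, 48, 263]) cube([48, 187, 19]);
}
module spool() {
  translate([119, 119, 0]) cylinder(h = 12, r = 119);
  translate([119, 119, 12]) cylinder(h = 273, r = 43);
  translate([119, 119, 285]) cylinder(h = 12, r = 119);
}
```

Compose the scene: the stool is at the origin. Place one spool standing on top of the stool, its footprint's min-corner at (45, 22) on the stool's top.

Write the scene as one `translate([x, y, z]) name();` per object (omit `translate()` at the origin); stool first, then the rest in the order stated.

stool();
translate([45, 22, 402]) spool();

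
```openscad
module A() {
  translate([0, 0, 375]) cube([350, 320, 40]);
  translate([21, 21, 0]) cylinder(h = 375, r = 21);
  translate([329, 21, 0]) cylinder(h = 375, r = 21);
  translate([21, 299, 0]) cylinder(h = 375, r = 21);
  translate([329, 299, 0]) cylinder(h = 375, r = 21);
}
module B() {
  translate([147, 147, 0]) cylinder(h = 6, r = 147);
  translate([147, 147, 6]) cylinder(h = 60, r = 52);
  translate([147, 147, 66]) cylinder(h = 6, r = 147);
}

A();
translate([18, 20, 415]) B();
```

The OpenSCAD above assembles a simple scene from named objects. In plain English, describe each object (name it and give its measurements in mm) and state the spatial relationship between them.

A is a simple wooden stool: a rectangular seat 350 mm (x) by 320 mm (y), 40 mm thick, top face at z = 415 mm, on four round legs, each 42 mm in diameter. The legs rest on z = 0, each leg's axis is inset half a diameter from the nearest pair of seat edges (so the leg's bounding box is flush with the corner).

B is a spool: two coaxial disc flanges of radius 147 mm and thickness 6 mm, joined by a core cylinder of radius 52 mm and height 60 mm. The lower flange rests on z = 0 and the three cylinders share a vertical axis.

The spool is on top of the stool.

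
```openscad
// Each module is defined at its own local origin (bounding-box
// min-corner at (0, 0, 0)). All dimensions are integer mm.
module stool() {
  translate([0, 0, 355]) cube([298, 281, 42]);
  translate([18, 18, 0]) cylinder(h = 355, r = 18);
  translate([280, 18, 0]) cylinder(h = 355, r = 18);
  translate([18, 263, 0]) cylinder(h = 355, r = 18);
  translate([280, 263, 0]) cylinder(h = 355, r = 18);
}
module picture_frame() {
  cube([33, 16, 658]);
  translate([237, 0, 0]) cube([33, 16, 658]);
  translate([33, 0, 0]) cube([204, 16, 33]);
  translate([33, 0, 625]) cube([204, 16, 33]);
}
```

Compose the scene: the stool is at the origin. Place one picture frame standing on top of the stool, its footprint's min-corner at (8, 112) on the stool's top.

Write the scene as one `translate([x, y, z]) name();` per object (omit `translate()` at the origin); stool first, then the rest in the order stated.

stool();
translate([8, 112, 397]) picture_frame();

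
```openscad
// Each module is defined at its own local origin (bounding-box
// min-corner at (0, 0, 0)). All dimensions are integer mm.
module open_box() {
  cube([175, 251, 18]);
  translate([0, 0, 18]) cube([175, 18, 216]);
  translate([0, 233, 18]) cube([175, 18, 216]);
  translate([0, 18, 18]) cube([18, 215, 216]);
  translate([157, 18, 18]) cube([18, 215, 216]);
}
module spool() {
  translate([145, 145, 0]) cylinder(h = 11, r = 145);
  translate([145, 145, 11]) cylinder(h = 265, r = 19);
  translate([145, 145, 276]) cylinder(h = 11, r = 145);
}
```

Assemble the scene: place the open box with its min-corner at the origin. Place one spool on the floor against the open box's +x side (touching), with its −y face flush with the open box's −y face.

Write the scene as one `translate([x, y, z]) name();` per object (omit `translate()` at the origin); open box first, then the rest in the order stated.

open_box();
translate([175, 0, 0]) spool();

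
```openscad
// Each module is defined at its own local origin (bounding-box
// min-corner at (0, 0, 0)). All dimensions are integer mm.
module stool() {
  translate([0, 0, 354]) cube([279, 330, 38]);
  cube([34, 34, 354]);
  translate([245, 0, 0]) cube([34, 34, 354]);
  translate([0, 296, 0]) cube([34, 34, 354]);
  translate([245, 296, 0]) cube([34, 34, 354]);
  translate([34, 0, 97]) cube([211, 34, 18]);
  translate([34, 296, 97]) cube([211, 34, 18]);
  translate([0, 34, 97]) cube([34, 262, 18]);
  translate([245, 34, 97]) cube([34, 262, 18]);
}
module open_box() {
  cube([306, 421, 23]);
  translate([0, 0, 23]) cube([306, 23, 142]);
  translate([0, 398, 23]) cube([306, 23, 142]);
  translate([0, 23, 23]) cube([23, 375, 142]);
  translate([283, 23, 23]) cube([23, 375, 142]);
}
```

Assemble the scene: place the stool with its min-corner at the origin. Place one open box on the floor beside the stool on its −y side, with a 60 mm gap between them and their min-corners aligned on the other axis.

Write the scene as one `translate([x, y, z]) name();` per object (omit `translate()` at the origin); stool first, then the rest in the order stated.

stool();
translate([0, -481, 0]) open_box();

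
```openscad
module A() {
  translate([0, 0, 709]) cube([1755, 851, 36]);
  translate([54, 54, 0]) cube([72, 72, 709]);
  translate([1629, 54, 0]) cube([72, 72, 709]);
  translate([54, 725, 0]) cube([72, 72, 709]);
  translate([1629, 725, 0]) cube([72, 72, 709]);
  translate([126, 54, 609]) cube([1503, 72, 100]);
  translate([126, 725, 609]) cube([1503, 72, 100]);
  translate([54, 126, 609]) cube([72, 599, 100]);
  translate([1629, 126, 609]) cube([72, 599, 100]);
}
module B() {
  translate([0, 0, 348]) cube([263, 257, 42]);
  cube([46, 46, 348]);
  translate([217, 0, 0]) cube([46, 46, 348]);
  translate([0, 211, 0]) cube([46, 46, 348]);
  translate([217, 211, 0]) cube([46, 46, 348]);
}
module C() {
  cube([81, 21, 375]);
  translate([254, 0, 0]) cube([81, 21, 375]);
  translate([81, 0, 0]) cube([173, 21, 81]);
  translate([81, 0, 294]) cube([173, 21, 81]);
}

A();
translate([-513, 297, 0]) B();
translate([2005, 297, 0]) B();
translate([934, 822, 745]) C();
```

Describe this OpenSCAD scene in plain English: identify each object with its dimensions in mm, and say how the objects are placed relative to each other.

A is a table with a 1755×851 mm rectangular top, 36 mm thick, top surface at z = 745 mm, supported by four 72×72 mm square legs, each inset 54 mm from the nearest pair of top edges, running from the floor. Four apron rails, 72 mm thick and 100 mm tall, run between adjacent legs with their top edges flush with the underside of the top and their outer faces flush with the legs' outer faces.

B is a four-legged stool. The seat is a 263×257×42 mm slab whose top surface is at z = 390 mm; four square legs, each 46×46 mm in cross-section, run from the floor (z = 0) to the underside of the seat, each flush with a corner of the seat.

C is a rectangular picture frame lying in the x–z plane (depth along y). The opening is 173 mm wide (x) by 213 mm tall (z), surrounded by a border 81 mm wide on all four sides. The frame is 21 mm deep and is made of two full-height vertical stiles with two horizontal rails fitted between them.

Two stools sit around the table at the −x, +x sides. The picture frame is on top of the table.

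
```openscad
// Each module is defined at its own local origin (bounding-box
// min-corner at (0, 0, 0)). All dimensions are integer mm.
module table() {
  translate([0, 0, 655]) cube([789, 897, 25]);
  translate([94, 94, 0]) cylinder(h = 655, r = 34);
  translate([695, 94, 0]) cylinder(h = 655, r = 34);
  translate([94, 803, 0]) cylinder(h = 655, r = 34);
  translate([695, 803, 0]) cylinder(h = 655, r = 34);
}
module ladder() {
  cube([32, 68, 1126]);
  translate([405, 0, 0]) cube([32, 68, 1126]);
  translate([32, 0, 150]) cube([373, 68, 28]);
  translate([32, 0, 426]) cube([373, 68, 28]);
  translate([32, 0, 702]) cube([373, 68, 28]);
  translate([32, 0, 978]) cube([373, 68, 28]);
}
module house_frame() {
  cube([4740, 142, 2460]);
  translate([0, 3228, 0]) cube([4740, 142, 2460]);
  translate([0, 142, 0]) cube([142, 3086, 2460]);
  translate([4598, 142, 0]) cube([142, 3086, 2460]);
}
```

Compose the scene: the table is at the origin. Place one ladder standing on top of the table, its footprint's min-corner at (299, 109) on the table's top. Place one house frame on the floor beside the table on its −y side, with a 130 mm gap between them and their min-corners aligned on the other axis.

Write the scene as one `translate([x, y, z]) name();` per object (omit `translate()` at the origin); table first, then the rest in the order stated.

table();
translate([299, 109, 680]) ladder();
translate([0, -3500, 0]) house_frame();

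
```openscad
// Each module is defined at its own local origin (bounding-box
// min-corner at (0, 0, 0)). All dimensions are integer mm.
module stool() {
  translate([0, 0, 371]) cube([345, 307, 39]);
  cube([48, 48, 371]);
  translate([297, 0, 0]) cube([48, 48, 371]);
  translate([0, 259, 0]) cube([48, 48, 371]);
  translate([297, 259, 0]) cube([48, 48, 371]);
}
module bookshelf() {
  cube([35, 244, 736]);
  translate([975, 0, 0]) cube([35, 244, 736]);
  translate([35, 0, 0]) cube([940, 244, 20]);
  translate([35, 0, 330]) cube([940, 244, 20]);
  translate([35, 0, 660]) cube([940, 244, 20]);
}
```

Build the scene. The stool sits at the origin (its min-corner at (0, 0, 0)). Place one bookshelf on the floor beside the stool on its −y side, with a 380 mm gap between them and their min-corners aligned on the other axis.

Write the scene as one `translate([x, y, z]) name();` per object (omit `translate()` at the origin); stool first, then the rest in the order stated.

stool();
translate([0, -624, 0]) bookshelf();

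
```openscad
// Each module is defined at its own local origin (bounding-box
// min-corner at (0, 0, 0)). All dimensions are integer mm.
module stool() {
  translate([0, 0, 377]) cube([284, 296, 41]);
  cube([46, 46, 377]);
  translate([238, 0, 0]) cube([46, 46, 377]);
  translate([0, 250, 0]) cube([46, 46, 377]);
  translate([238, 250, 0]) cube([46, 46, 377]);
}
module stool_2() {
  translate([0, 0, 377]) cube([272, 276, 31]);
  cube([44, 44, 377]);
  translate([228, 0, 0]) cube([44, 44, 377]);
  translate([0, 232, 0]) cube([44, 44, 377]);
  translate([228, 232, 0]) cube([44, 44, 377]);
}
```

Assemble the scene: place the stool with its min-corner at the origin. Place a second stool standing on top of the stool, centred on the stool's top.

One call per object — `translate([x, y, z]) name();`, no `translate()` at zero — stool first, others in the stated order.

stool();
translate([6, 10, 418]) stool_2();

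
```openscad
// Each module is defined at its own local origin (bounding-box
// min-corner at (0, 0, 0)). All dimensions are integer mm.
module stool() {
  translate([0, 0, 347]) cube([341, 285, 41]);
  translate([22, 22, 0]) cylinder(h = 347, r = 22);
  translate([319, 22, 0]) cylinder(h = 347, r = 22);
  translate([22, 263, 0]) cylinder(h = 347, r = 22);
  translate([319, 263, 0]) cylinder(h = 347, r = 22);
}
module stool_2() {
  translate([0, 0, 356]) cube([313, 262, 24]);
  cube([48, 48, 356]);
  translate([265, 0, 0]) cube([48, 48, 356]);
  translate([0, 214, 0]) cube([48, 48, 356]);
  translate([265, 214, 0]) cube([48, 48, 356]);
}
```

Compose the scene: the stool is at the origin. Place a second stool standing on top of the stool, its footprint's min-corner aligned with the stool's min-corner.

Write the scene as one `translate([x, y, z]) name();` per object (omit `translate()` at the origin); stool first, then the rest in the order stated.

stool();
translate([0, 0, 388]) stool_2();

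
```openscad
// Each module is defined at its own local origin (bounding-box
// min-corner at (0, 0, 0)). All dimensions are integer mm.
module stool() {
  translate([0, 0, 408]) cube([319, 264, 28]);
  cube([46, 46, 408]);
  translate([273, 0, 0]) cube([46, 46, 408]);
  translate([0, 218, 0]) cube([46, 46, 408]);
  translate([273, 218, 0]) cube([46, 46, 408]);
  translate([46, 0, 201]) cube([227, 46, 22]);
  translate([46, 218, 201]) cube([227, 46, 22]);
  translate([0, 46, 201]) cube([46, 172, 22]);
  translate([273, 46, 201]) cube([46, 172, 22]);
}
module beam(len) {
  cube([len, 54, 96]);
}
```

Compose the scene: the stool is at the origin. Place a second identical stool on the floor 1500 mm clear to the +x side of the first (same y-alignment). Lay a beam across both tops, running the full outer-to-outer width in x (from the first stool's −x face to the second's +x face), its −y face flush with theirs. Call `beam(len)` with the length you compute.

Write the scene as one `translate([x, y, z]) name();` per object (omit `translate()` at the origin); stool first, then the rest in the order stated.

stool();
translate([1819, 0, 0]) stool();
translate([0, 0, 436]) beam(2138);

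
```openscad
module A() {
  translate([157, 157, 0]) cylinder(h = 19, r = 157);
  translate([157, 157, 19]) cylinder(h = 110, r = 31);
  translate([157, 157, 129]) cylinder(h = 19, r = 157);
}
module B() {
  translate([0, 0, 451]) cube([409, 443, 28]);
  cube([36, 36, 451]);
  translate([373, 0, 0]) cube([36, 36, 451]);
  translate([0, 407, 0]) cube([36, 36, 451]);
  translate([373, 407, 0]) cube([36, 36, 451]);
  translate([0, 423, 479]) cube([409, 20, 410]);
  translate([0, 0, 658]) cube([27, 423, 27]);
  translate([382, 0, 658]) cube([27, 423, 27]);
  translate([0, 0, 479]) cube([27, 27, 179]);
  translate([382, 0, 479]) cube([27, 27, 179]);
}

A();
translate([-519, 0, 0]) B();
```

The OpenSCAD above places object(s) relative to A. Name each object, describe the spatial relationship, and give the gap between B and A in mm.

A is a spool. B is a chair. The chair is on the floor beside the spool on its −x side. The gap between the chair and the spool is 110 mm.

The chair's nearest face is 110 mm from the spool's −x face.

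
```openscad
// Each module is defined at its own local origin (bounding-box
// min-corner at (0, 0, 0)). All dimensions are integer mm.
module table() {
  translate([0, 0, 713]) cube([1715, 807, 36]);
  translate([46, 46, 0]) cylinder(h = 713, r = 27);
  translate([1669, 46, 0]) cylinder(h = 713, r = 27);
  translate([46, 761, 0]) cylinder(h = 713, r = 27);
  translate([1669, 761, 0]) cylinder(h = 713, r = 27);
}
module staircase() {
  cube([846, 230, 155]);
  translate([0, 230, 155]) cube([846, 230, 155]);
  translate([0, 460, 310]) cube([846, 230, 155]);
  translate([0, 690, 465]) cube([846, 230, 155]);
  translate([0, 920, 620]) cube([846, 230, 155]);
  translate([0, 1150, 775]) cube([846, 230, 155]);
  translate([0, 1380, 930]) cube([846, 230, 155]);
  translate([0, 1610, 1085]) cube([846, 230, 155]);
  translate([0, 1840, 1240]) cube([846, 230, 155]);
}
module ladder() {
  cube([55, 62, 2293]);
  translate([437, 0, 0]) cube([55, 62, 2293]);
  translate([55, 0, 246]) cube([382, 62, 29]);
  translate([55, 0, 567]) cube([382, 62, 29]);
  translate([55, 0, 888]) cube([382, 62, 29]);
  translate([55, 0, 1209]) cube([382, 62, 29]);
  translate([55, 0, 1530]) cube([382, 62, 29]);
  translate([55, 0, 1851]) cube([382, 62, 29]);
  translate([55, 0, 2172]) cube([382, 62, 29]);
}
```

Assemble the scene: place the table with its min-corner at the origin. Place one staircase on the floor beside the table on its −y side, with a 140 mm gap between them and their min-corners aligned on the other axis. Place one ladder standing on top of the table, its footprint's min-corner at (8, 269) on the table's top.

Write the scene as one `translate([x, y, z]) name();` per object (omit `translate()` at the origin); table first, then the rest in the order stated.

table();
translate([0, -2210, 0]) staircase();
translate([8, 269, 749]) ladder();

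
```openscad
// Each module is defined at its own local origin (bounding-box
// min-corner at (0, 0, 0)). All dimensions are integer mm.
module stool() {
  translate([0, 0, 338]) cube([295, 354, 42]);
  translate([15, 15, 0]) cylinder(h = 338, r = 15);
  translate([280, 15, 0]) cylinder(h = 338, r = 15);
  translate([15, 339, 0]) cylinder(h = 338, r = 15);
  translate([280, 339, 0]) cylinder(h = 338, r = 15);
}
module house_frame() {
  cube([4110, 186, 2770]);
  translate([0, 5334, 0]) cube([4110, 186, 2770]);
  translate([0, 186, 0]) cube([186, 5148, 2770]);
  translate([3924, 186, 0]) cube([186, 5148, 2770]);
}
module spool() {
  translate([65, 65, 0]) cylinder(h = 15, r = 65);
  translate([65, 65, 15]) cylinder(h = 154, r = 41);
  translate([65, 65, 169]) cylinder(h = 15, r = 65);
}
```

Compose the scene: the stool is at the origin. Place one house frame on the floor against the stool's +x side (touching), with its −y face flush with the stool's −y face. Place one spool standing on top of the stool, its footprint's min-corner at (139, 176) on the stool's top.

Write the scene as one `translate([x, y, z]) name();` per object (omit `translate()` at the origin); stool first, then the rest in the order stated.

stool();
translate([295, 0, 0]) house_frame();
translate([139, 176, 380]) spool();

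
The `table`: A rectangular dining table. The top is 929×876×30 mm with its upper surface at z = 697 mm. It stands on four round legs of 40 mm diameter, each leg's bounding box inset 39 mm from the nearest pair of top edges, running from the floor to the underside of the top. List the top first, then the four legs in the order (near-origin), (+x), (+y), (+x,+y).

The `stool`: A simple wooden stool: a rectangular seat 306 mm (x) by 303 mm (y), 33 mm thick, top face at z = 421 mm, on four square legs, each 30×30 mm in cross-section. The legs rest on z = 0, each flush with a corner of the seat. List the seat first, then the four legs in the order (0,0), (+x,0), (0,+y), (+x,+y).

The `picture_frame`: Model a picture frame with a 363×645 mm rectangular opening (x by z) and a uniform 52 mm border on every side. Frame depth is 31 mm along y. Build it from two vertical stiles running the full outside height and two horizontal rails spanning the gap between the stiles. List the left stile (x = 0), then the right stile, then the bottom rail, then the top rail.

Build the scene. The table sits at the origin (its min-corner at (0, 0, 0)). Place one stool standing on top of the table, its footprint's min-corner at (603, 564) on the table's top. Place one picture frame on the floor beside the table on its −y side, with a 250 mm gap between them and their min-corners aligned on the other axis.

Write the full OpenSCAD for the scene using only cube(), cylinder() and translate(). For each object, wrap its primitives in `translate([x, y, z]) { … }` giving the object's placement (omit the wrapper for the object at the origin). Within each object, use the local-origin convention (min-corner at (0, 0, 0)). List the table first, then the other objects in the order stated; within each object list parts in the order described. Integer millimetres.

translate([0, 0, 667]) cube([929, 876, 30]);
translate([59, 59, 0]) cylinder(h = 667, r = 20);
translate([870, 59, 0]) cylinder(h = 667, r = 20);
translate([59, 817, 0]) cylinder(h = 667, r = 20);
translate([870, 817, 0]) cylinder(h = 667, r = 20);
translate([603, 564, 697]) {
  translate([0, 0, 388]) cube([306, 303, 33]);
  cube([30, 30, 388]);
  translate([276, 0, 0]) cube([30, 30, 388]);
  translate([0, 273, 0]) cube([30, 30, 388]);
  translate([276, 273, 0]) cube([30, 30, 388]);
}
translate([0, -281, 0]) {
  cube([52, 31, 749]);
  translate([415, 0, 0]) cube([52, 31, 749]);
  translate([52, 0, 0]) cube([363, 31, 52]);
  translate([52, 0, 697]) cube([363, 31, 52]);
}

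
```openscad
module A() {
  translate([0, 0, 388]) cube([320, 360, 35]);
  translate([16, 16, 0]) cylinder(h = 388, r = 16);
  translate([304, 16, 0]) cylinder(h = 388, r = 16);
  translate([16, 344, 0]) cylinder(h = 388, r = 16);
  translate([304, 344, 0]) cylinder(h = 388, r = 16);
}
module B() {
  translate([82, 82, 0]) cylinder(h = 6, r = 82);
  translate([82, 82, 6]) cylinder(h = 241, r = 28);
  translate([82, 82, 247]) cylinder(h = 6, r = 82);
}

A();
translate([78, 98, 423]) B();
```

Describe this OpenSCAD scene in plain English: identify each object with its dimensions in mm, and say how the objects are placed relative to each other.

A is a four-legged stool. The seat is 320×360 mm, 35 mm thick, top at z = 423 mm. It stands on four round legs, each 32 mm in diameter, from z = 0 to the seat underside, each leg's axis is inset half a diameter from the nearest pair of seat edges (so the leg's bounding box is flush with the corner).

B is a spool: two coaxial disc flanges of radius 82 mm and thickness 6 mm, joined by a core cylinder of radius 28 mm and height 241 mm. The lower flange rests on z = 0 and the three cylinders share a vertical axis.

The spool is on top of the stool, centred.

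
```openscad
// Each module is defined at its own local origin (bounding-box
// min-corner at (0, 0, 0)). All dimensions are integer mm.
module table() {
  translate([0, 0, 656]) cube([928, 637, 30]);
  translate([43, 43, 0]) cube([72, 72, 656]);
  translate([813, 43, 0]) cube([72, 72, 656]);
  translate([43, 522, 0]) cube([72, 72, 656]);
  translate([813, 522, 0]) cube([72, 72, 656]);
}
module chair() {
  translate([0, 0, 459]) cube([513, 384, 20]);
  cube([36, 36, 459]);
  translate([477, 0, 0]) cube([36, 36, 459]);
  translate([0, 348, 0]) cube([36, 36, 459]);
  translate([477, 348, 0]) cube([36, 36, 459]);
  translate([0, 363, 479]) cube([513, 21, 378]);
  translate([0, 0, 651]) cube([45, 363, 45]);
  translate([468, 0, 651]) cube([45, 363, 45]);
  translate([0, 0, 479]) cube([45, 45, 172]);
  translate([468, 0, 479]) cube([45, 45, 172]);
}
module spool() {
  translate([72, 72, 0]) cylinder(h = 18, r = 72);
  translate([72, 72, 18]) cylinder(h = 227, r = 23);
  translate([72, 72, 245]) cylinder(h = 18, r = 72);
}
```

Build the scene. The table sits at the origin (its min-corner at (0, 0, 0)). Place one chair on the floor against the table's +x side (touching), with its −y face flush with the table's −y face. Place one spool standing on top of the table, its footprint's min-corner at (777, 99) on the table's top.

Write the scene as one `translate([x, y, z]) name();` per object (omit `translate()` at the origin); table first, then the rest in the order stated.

table();
translate([928, 0, 0]) chair();
translate([777, 99, 686]) spool();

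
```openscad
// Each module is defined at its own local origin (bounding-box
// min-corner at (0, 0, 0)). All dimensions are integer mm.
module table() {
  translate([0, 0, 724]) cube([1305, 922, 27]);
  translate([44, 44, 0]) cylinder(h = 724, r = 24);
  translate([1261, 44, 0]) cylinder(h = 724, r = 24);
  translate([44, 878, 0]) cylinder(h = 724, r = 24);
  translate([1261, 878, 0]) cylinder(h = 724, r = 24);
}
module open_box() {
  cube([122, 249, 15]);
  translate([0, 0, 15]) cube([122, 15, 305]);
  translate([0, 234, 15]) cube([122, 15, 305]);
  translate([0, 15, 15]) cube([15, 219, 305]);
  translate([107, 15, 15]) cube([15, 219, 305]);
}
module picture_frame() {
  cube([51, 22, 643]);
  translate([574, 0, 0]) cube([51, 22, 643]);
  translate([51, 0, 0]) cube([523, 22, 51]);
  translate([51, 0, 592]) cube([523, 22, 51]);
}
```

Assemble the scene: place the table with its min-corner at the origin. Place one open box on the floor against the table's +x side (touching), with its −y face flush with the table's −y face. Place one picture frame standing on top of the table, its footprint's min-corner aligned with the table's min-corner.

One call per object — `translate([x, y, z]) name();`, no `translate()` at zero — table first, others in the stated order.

table();
translate([1305, 0, 0]) open_box();
translate([0, 0, 751]) picture_frame();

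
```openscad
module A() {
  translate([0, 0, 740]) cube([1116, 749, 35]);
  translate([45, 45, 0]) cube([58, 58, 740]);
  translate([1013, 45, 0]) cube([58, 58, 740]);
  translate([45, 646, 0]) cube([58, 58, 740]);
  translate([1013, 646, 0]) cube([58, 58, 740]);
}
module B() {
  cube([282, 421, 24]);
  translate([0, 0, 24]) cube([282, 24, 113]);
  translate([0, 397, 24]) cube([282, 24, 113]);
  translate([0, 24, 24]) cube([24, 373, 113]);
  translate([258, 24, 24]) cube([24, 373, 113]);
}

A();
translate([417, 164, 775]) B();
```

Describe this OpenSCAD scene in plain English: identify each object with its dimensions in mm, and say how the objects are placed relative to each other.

A is a table: top 1116 mm (x) × 749 mm (y), 35 mm thick, upper face at z = 775 mm, on four 58×58 mm square legs, each inset 45 mm from the nearest pair of top edges, running from z = 0 to the bottom of the top.

B is an open-topped rectangular box: outside dimensions 282×421×137 mm, with a uniform wall and base thickness of 24 mm. The base is a full 282×421 slab on the floor; four walls sit on top of the base. The front and back walls (the −y and +y sides) span the full width; the two side walls fit between them.

The open box is on top of the table, centred.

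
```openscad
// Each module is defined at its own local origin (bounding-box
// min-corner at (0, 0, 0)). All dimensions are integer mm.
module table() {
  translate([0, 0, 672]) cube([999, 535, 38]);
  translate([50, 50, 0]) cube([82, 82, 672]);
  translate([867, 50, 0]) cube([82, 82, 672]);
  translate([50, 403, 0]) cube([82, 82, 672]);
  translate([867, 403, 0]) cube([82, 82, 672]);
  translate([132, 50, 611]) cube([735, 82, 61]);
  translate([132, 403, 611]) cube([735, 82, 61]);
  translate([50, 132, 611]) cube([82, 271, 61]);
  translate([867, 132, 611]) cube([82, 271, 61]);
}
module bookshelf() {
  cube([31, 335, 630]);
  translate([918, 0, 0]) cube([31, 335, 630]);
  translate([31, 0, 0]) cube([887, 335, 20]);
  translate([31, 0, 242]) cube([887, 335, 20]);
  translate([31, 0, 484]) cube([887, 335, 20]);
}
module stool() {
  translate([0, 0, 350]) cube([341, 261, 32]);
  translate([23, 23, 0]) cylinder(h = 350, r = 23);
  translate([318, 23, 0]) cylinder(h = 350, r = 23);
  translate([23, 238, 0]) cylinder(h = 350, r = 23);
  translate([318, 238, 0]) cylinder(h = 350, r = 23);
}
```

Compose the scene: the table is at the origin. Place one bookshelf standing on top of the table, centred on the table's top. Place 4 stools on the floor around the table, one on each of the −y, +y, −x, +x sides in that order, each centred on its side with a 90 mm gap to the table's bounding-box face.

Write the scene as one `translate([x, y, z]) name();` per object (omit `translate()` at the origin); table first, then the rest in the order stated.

table();
translate([25, 100, 710]) bookshelf();
translate([329, -351, 0]) stool();
translate([329, 625, 0]) stool();
translate([-431, 137, 0]) stool();
translate([1089, 137, 0]) stool();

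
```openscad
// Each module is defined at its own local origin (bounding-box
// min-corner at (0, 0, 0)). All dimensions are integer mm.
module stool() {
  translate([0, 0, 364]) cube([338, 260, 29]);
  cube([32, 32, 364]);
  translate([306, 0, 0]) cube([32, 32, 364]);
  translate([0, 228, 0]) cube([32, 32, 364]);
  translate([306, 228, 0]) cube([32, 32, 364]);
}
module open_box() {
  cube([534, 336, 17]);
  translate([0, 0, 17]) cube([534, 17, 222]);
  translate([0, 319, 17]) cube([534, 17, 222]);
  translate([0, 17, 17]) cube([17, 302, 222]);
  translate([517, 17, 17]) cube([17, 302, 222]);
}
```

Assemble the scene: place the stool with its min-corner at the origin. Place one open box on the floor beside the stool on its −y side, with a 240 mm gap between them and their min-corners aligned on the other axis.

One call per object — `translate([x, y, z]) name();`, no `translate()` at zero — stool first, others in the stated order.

stool();
translate([0, -576, 0]) open_box();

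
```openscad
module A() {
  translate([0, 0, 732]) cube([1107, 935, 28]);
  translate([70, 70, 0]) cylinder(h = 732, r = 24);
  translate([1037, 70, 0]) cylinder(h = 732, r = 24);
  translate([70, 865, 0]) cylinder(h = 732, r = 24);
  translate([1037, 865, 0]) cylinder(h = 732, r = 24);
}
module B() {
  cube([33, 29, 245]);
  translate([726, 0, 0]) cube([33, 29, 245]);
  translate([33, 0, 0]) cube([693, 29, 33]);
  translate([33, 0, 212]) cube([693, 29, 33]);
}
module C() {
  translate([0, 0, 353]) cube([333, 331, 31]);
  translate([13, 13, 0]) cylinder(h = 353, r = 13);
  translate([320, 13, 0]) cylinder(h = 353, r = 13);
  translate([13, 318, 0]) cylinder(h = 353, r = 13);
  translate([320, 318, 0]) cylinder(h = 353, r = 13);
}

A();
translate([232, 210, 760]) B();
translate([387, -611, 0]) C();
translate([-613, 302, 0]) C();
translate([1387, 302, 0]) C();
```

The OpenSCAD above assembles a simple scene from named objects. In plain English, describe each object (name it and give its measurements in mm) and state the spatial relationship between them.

A is a rectangular dining table. The top is 1107×935×28 mm with its upper surface at z = 760 mm. It stands on four round legs of 48 mm diameter, each leg's bounding box inset 46 mm from the nearest pair of top edges, running from the floor to the underside of the top.

B is a rectangular picture frame lying in the x–z plane (depth along y). The opening is 693 mm wide (x) by 179 mm tall (z), surrounded by a border 33 mm wide on all four sides. The frame is 29 mm deep and is made of two full-height vertical stiles with two horizontal rails fitted between them.

C is a four-legged stool. The seat is a 333×331×31 mm slab whose top surface is at z = 384 mm; four round legs, each 26 mm in diameter, run from the floor (z = 0) to the underside of the seat, each leg's axis is inset half a diameter from the nearest pair of seat edges (so the leg's bounding box is flush with the corner).

The picture frame is on top of the table. Three stools sit around the table at the −y, −x, +x sides.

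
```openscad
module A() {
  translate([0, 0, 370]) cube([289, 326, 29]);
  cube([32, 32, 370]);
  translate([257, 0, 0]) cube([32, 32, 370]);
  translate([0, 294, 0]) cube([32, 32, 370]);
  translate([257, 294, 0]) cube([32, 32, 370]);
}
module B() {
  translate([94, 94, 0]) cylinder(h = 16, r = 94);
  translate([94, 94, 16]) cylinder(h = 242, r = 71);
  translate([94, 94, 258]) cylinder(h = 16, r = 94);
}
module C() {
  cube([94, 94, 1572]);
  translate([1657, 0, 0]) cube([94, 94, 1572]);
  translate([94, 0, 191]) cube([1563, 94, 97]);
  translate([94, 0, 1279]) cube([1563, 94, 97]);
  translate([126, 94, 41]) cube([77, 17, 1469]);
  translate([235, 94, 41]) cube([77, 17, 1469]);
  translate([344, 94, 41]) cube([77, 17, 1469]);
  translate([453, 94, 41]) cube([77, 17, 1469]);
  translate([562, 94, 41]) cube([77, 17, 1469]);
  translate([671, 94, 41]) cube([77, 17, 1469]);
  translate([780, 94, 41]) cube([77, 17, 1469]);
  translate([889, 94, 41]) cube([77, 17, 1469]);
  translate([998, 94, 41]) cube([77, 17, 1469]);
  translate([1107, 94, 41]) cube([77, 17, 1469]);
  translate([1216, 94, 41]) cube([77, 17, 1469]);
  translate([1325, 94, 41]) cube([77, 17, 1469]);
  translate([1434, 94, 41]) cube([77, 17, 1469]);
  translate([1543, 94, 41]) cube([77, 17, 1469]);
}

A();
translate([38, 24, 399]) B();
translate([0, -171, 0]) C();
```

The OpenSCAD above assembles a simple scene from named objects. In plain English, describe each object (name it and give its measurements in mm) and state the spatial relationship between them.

A is a four-legged stool. The seat is a 289×326×29 mm slab whose top surface is at z = 399 mm; four square legs, each 32×32 mm in cross-section, run from the floor (z = 0) to the underside of the seat, each flush with a corner of the seat.

B is a spool: two coaxial disc flanges of radius 94 mm and thickness 16 mm, joined by a core cylinder of radius 71 mm and height 242 mm. The lower flange rests on z = 0 and the three cylinders share a vertical axis.

C is a fence section. Two 94×94 mm posts, 1572 mm tall, stand on the floor with a clear span of 1563 mm between their inner faces. Two horizontal rails of 94×97 mm section span the gap between the posts with their undersides at z = 191 mm and z = 1279 mm, flush with the posts' −y face. 14 pickets, each 77 mm wide, 17 mm thick and 1469 mm tall, are fixed to the +y face of the rails with their bottoms at z = 41 mm, evenly spaced across the span with equal gaps (rounded down to the nearest mm) at the −x end and between each pair — any rounding remainder accumulates at the +x end.

The spool is on top of the stool. The fence section is on the floor beside the stool on its −y side.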